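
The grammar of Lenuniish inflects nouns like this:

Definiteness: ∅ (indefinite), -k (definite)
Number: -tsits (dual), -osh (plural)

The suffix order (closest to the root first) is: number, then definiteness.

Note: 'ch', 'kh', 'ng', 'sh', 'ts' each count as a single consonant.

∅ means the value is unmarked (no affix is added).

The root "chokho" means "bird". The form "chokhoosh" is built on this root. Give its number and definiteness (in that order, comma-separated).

Segment: chokho-osh.
number: -osh → plural.
definiteness: ∅ → indefinite.

plural, indefinite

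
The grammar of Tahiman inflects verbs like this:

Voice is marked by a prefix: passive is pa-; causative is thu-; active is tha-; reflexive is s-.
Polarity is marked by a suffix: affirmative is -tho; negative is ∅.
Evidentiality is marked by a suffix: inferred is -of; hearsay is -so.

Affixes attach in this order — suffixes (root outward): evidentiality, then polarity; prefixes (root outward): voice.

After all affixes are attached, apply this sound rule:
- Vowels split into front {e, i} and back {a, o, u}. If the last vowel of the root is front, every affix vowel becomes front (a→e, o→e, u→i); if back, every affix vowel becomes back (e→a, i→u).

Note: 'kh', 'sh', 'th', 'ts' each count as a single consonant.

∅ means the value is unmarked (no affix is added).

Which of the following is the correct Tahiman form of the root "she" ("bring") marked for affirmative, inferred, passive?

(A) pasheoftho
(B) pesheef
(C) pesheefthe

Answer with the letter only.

C

Attach voice passive pa- → pashe.
Attach evidentiality inferred -of → pasheof.
Attach polarity affirmative -tho → pasheoftho.
Apply vowel harmony: pasheoftho → pesheefthe.
So the correct form is pesheefthe, option (C).
(A) pasheoftho is wrong: it fails to apply the sound rule(s).
(B) pesheef is wrong: it uses negative instead of affirmative for polarity.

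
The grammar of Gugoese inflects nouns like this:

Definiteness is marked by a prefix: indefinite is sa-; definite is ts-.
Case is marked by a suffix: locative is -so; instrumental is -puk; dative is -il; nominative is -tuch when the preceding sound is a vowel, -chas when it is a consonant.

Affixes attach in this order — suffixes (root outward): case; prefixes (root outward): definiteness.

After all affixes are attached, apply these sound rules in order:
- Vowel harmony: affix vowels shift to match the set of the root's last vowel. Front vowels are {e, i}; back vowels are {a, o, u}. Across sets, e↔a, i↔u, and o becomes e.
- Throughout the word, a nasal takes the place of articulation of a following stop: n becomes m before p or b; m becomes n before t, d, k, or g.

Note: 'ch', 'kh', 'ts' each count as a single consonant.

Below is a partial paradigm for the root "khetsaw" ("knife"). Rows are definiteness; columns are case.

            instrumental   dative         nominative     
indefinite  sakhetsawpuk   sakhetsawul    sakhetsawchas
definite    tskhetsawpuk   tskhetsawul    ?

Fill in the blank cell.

tskhetsawchas

Attach case nominative -chas (after consonant 'w') → khetsawchas.
Attach definiteness definite ts- → tskhetsawchas.
Vowel harmony: no change.
Nasal assimilation: no change.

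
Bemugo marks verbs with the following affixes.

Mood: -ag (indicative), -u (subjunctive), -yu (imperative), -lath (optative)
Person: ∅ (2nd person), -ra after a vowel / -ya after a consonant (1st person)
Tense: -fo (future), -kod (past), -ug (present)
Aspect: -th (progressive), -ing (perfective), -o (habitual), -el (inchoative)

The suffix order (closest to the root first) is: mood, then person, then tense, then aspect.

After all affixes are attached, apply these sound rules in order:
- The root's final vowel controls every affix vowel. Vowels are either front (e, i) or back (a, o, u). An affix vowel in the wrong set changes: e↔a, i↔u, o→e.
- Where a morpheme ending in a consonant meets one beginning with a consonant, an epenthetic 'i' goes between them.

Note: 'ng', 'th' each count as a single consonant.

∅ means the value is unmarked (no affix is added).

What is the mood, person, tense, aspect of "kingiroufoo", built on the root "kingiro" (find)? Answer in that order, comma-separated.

Segment: kingiro-u-fo-o.
mood: -u → subjunctive.
person: ∅ → 2nd person.
tense: -fo → future.
aspect: -o → habitual.

subjunctive, 2nd person, future, habitual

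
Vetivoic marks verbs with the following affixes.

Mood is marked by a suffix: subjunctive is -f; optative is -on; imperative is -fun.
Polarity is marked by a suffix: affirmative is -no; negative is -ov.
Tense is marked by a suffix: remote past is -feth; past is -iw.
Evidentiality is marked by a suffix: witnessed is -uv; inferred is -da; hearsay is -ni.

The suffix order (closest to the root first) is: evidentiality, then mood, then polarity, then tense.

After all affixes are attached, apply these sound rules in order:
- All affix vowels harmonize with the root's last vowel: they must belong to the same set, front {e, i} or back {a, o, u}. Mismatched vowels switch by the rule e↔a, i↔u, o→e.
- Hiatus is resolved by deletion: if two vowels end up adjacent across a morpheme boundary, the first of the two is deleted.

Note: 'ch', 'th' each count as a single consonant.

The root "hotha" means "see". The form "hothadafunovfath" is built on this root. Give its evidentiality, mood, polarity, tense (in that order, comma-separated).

inferred, imperative, negative, remote past

Segment: hotha-da-fun-ov-feth.
evidentiality: -da → inferred.
mood: -fun → imperative.
polarity: -ov → negative.
tense: -feth → remote past.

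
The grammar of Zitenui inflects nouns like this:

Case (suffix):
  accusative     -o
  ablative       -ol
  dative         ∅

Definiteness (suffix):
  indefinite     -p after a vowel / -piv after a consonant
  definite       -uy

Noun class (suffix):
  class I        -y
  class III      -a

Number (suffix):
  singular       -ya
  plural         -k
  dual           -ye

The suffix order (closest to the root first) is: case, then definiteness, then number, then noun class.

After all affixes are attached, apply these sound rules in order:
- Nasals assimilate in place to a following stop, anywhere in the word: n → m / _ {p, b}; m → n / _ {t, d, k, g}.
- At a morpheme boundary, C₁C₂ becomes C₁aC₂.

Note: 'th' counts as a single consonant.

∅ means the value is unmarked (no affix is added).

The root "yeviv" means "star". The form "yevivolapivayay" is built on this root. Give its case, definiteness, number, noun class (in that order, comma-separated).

ablative, indefinite, singular, class I

Segment: yeviv-ol-piv-ya-y.
case: -ol → ablative.
definiteness: -p/piv → indefinite.
number: -ya → singular.
noun class: -y → class I.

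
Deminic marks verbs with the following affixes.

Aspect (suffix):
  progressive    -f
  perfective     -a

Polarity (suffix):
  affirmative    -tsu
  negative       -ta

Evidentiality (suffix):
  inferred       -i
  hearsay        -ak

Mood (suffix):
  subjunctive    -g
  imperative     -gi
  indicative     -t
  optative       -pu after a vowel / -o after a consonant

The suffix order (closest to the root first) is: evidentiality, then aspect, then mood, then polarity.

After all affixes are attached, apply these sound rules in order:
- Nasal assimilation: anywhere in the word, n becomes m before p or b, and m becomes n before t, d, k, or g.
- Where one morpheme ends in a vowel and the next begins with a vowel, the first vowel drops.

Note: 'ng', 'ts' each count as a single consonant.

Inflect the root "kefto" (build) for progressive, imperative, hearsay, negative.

Attach evidentiality hearsay -ak → keftoak.
Attach aspect progressive -f → keftoakf.
Attach mood imperative -gi → keftoakfgi.
Attach polarity negative -ta → keftoakfgita.
Nasal assimilation: no change.
Apply vowel deletion: keftoakfgita → keftakfgita.

keftakfgita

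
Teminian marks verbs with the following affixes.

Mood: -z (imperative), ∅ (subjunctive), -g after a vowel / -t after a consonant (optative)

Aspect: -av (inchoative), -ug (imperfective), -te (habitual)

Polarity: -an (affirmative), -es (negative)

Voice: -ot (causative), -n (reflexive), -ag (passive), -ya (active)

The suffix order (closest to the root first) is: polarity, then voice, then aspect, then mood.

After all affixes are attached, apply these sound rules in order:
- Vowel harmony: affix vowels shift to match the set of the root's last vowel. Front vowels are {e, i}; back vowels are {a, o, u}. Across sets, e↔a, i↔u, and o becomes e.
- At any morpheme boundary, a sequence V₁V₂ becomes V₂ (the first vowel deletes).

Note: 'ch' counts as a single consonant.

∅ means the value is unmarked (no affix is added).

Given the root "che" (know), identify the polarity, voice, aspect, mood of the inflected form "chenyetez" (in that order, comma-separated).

Segment: che-an-ya-te-z.
polarity: -an → affirmative.
voice: -ya → active.
aspect: -te → habitual.
mood: -z → imperative.

affirmative, active, habitual, imperative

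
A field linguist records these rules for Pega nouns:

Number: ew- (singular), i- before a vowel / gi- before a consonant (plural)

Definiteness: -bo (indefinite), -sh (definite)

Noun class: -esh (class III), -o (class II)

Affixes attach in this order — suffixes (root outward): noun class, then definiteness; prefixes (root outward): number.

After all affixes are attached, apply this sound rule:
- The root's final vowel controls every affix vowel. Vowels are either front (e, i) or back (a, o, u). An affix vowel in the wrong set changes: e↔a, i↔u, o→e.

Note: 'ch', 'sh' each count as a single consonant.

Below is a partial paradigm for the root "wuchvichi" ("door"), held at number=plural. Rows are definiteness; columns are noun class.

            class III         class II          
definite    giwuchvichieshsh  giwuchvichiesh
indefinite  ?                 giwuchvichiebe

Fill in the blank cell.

Attach noun class class III -esh → wuchvichiesh.
Attach definiteness indefinite -bo → wuchvichieshbo.
Attach number plural gi- (before consonant 'w') → giwuchvichieshbo.
Apply vowel harmony: giwuchvichieshbo → giwuchvichieshbe.

giwuchvichieshbe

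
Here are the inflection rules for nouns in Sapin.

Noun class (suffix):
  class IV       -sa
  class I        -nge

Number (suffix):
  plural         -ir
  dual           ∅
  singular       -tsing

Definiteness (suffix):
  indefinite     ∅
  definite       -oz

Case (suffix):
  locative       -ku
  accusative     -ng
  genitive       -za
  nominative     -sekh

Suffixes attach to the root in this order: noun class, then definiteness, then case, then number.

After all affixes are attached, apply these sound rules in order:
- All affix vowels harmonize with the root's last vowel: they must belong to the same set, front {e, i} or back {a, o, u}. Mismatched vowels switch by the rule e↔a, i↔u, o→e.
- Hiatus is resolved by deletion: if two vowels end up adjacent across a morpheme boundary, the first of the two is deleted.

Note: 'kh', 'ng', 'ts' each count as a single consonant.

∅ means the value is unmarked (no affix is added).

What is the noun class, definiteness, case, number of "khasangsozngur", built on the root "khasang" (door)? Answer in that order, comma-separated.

Segment: khasang-sa-oz-ng-ir.
noun class: -sa → class IV.
definiteness: -oz → definite.
case: -ng → accusative.
number: -ir → plural.

class IV, definite, accusative, plural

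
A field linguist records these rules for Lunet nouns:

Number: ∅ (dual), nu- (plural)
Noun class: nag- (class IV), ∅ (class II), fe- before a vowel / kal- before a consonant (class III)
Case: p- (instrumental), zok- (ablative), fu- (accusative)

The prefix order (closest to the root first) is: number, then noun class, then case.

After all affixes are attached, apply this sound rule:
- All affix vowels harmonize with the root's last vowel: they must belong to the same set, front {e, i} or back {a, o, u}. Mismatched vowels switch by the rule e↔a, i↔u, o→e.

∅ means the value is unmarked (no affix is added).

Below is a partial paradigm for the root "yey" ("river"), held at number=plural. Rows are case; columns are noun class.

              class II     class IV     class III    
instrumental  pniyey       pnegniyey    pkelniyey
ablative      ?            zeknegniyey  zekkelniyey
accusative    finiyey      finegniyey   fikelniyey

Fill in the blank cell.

zekniyey

Attach number plural nu- → nuyey.
noun class = class II: zero marking, form stays nuyey.
Attach case ablative zok- → zoknuyey.
Apply vowel harmony: zoknuyey → zekniyey.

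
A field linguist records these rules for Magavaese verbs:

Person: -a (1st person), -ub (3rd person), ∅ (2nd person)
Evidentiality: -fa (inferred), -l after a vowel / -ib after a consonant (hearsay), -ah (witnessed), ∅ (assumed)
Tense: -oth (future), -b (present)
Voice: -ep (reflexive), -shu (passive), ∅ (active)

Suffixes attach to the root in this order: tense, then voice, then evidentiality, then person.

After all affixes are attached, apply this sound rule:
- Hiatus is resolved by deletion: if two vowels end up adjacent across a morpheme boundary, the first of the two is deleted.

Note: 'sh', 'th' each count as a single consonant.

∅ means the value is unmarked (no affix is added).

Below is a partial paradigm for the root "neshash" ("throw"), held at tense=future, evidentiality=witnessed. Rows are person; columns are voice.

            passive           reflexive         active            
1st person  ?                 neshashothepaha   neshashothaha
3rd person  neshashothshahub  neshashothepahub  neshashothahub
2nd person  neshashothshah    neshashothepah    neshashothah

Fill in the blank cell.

neshashothshaha

Attach tense future -oth → neshashoth.
Attach voice passive -shu → neshashothshu.
Attach evidentiality witnessed -ah → neshashothshuah.
Attach person 1st person -a → neshashothshuaha.
Apply vowel deletion: neshashothshuaha → neshashothshaha.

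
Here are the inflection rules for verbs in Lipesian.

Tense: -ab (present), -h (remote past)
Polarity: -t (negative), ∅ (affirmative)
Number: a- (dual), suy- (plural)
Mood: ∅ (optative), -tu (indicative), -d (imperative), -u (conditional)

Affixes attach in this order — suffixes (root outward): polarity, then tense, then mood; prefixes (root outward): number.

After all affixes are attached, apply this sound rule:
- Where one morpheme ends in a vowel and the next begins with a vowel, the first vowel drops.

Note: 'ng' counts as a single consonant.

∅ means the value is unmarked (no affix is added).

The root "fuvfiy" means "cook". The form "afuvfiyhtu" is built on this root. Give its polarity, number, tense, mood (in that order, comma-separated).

affirmative, dual, remote past, indicative

Segment: a-fuvfiy-h-tu.
polarity: ∅ → affirmative.
number: a- → dual.
tense: -h → remote past.
mood: -tu → indicative.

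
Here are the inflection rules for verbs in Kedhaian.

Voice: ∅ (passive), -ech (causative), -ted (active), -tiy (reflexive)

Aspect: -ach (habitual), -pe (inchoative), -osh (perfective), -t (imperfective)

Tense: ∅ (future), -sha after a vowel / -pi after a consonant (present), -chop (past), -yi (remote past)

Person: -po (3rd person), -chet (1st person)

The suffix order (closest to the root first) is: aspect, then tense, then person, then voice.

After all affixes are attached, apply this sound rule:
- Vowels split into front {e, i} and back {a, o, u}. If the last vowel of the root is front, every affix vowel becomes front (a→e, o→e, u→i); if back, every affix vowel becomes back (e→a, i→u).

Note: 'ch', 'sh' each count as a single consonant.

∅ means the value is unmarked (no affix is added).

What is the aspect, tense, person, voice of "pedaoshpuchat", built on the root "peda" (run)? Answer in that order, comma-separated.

perfective, present, 1st person, passive

Segment: peda-osh-pi-chet.
aspect: -osh → perfective.
tense: -sha/pi → present.
person: -chet → 1st person.
voice: ∅ → passive.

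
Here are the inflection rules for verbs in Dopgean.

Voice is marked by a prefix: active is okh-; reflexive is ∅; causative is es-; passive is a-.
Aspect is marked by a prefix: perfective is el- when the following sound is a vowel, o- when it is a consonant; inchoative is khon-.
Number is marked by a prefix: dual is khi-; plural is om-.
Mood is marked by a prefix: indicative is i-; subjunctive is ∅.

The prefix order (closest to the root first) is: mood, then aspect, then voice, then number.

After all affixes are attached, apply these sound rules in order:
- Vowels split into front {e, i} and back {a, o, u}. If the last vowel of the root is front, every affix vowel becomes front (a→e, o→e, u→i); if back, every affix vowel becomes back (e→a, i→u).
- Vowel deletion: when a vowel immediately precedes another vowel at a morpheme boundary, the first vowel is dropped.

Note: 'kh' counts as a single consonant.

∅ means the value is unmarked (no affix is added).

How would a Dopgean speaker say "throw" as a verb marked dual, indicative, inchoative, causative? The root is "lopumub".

khaskhonulopumub

Attach mood indicative i- → ilopumub.
Attach aspect inchoative khon- → khonilopumub.
Attach voice causative es- → eskhonilopumub.
Attach number dual khi- → khieskhonilopumub.
Apply vowel harmony: khieskhonilopumub → khuaskhonulopumub.
Apply vowel deletion: khuaskhonulopumub → khaskhonulopumub.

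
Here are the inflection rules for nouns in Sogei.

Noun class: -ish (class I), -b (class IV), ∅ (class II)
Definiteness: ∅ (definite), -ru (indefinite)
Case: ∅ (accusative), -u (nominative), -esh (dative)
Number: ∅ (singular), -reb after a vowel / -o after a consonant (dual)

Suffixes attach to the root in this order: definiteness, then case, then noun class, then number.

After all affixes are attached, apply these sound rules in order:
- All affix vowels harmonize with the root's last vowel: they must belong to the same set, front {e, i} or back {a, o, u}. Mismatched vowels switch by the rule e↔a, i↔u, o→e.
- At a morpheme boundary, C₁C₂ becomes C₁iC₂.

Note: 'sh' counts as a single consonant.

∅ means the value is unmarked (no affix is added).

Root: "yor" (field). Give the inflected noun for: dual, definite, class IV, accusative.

yoribo

definiteness = definite: zero marking, form stays yor.
case = accusative: zero marking, form stays yor.
Attach noun class class IV -b → yorb.
Attach number dual -o (after consonant 'b') → yorbo.
Vowel harmony: no change.
Apply epenthesis: yorbo → yoribo.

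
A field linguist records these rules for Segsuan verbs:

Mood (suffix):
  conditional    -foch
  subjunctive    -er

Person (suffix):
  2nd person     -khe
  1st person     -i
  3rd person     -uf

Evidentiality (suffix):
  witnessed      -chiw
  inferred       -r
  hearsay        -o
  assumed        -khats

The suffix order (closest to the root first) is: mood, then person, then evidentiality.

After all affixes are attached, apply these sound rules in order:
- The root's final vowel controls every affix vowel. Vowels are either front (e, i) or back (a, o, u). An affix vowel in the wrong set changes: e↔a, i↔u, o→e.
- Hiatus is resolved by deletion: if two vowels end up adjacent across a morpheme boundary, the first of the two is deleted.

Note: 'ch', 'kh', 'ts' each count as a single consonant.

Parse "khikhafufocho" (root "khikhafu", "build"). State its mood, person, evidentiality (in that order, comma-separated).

Segment: khikhafu-foch-i-o.
mood: -foch → conditional.
person: -i → 1st person.
evidentiality: -o → hearsay.

conditional, 1st person, hearsay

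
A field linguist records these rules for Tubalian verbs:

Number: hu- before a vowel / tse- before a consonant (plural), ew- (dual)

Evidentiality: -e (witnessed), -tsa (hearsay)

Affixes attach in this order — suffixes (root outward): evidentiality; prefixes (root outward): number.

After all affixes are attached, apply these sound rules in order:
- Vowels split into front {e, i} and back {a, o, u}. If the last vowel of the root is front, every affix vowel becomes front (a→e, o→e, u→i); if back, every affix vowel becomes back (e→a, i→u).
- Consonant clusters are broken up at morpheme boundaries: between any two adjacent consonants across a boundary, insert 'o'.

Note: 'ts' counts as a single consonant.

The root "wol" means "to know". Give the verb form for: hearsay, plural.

Attach evidentiality hearsay -tsa → woltsa.
Attach number plural tse- (before consonant 'w') → tsewoltsa.
Apply vowel harmony: tsewoltsa → tsawoltsa.
Apply epenthesis: tsawoltsa → tsawolotsa.

tsawolotsa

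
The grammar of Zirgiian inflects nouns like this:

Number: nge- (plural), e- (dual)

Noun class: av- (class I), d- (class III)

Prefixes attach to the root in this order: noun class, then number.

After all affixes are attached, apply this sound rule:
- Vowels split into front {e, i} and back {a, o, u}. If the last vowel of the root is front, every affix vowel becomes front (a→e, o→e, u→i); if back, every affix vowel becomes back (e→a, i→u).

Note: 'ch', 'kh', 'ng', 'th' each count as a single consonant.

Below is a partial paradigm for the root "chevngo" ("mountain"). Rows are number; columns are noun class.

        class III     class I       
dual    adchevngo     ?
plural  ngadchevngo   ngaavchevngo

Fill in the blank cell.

aavchevngo

Attach noun class class I av- → avchevngo.
Attach number dual e- → eavchevngo.
Apply vowel harmony: eavchevngo → aavchevngo.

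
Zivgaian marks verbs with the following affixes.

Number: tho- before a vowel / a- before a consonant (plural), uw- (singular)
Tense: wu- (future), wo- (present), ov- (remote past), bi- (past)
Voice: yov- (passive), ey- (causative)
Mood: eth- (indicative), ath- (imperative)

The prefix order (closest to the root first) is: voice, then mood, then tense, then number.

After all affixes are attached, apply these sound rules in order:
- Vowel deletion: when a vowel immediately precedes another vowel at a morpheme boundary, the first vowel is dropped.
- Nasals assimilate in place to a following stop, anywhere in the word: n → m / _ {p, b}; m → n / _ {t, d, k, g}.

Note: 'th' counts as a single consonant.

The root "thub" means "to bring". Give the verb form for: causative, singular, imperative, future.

uwwatheythub

Attach voice causative ey- → eythub.
Attach mood imperative ath- → atheythub.
Attach tense future wu- → wuatheythub.
Attach number singular uw- → uwwuatheythub.
Apply vowel deletion: uwwuatheythub → uwwatheythub.
Nasal assimilation: no change.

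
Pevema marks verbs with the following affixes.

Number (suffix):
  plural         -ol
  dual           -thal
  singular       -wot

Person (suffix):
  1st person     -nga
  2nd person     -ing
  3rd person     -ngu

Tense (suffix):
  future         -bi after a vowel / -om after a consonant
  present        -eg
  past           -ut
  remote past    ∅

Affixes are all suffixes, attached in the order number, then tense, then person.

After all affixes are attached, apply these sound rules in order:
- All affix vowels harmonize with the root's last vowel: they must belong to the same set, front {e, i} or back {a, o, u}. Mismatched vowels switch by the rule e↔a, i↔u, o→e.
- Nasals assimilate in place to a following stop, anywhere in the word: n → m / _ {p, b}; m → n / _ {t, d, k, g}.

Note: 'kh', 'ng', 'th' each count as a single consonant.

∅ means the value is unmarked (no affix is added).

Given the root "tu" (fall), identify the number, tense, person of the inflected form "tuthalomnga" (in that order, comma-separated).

Segment: tu-thal-om-nga.
number: -thal → dual.
tense: -bi/om → future.
person: -nga → 1st person.

dual, future, 1st person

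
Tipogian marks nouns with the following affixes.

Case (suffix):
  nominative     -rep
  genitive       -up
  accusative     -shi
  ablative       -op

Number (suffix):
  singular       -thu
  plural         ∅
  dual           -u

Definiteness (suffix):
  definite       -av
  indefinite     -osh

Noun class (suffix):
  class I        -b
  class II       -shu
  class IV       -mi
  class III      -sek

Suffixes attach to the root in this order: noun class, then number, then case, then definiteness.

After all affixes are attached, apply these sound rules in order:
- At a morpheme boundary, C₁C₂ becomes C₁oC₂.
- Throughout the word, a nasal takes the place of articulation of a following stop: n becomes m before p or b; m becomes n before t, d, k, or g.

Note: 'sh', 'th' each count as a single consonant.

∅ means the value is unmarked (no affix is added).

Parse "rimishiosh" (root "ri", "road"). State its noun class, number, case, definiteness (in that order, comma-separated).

class IV, plural, accusative, indefinite

Segment: ri-mi-shi-osh.
noun class: -mi → class IV.
number: ∅ → plural.
case: -shi → accusative.
definiteness: -osh → indefinite.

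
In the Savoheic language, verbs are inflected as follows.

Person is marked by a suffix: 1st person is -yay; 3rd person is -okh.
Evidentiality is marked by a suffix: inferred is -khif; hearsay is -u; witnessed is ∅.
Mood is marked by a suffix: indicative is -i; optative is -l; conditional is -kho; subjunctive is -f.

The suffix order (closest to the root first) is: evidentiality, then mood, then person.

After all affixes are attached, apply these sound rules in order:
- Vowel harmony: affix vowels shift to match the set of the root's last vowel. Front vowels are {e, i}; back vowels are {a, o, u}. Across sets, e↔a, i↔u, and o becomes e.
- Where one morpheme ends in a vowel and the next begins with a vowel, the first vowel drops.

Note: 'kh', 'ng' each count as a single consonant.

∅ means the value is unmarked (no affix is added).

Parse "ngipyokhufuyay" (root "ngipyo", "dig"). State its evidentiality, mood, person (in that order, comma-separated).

Segment: ngipyo-khif-i-yay.
evidentiality: -khif → inferred.
mood: -i → indicative.
person: -yay → 1st person.

inferred, indicative, 1st person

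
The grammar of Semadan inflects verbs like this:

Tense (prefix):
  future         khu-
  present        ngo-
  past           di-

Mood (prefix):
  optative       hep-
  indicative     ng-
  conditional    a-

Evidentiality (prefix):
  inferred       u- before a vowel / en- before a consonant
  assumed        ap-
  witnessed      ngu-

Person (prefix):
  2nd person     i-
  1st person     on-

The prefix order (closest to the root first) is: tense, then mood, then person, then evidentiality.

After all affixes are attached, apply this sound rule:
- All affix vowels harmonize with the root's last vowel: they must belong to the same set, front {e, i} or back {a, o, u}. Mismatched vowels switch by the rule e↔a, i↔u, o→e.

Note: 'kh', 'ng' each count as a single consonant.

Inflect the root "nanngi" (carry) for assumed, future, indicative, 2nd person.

epingkhinanngi

Attach tense future khu- → khunanngi.
Attach mood indicative ng- → ngkhunanngi.
Attach person 2nd person i- → ingkhunanngi.
Attach evidentiality assumed ap- → apingkhunanngi.
Apply vowel harmony: apingkhunanngi → epingkhinanngi.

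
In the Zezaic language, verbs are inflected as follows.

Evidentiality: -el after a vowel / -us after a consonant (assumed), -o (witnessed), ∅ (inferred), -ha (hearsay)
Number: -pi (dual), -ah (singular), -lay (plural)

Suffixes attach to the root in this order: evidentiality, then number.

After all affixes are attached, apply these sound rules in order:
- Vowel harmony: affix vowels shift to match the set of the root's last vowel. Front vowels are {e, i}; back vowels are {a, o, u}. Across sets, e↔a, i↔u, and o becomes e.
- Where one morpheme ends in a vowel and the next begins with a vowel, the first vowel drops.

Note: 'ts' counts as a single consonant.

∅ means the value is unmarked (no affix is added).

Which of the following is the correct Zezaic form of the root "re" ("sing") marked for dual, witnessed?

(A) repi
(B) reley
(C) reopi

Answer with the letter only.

Attach evidentiality witnessed -o → reo.
Attach number dual -pi → reopi.
Apply vowel harmony: reopi → reepi.
Apply vowel deletion: reepi → repi.
So the correct form is repi, option (A).
(B) reley is wrong: it uses plural instead of dual for number.
(C) reopi is wrong: it fails to apply the sound rule(s).

A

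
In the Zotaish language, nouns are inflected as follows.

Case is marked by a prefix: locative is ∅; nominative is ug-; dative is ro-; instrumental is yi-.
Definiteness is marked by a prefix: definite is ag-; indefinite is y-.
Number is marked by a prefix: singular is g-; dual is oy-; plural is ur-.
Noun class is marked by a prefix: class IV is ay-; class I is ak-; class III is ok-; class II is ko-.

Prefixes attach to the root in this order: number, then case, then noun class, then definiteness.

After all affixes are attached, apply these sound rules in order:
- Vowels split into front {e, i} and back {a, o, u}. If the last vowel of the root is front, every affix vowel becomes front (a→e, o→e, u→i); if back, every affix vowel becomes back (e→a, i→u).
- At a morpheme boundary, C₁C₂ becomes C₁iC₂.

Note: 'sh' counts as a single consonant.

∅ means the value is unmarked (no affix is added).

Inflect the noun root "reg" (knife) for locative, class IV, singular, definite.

egeyigireg

Attach number singular g- → greg.
case = locative: zero marking, form stays greg.
Attach noun class class IV ay- → aygreg.
Attach definiteness definite ag- → agaygreg.
Apply vowel harmony: agaygreg → egeygreg.
Apply epenthesis: egeygreg → egeyigireg.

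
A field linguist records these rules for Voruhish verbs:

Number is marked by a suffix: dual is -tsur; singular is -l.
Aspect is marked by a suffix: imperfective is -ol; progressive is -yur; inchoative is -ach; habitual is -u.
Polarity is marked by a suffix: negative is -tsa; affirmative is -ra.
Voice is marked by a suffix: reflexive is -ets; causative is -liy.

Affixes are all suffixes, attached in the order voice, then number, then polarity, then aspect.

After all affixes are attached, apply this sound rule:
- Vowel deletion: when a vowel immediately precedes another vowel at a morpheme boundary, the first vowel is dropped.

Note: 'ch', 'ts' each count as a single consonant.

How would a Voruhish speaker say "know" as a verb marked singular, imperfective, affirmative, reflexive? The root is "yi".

yetslrol

Attach voice reflexive -ets → yiets.
Attach number singular -l → yietsl.
Attach polarity affirmative -ra → yietslra.
Attach aspect imperfective -ol → yietslraol.
Apply vowel deletion: yietslraol → yetslrol.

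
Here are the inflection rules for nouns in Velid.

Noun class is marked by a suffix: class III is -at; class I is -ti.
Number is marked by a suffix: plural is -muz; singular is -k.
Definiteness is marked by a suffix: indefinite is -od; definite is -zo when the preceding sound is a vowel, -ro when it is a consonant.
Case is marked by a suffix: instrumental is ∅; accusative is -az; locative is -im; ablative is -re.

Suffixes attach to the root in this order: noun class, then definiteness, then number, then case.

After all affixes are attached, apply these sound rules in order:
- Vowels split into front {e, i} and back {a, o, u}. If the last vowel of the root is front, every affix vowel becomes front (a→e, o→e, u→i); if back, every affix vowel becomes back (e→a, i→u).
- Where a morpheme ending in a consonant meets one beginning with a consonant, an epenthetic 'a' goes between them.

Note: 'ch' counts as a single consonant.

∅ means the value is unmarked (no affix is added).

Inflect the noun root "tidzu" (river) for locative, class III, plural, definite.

tidzuataromuzum

Attach noun class class III -at → tidzuat.
Attach definiteness definite -ro (after consonant 't') → tidzuatro.
Attach number plural -muz → tidzuatromuz.
Attach case locative -im → tidzuatromuzim.
Apply vowel harmony: tidzuatromuzim → tidzuatromuzum.
Apply epenthesis: tidzuatromuzum → tidzuataromuzum.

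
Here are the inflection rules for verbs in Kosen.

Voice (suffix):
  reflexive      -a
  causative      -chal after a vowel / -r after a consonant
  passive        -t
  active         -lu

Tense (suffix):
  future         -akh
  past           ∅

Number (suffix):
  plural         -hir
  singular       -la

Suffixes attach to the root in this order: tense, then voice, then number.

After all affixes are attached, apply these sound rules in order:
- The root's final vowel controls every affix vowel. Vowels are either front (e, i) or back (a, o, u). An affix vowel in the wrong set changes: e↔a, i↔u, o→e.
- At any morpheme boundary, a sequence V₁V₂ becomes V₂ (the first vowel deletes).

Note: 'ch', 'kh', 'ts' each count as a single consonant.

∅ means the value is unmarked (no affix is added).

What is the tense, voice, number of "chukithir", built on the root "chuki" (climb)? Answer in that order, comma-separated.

Segment: chuki-t-hir.
tense: ∅ → past.
voice: -t → passive.
number: -hir → plural.

past, passive, plural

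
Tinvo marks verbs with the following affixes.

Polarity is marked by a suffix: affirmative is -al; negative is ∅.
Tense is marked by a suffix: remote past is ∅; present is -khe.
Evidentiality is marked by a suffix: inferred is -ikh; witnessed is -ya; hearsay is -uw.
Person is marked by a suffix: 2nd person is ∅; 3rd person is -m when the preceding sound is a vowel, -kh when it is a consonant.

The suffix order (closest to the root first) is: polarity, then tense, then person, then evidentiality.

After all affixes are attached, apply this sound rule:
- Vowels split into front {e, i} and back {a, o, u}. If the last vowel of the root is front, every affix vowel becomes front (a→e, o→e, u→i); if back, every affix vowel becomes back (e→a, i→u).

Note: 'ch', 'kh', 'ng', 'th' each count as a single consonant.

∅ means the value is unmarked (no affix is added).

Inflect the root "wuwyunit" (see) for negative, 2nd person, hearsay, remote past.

wuwyunitiw

polarity = negative: zero marking, form stays wuwyunit.
tense = remote past: zero marking, form stays wuwyunit.
person = 2nd person: zero marking, form stays wuwyunit.
Attach evidentiality hearsay -uw → wuwyunituw.
Apply vowel harmony: wuwyunituw → wuwyunitiw.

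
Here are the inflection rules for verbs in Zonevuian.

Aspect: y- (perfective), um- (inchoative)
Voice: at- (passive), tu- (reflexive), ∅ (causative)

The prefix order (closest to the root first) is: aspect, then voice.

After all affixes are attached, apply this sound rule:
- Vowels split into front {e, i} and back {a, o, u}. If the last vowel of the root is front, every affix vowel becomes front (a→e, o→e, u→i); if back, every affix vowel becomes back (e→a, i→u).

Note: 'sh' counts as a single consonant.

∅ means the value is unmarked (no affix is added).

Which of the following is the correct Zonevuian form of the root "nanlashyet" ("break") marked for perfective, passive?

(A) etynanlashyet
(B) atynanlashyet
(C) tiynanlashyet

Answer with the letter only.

A

Attach aspect perfective y- → ynanlashyet.
Attach voice passive at- → atynanlashyet.
Apply vowel harmony: atynanlashyet → etynanlashyet.
So the correct form is etynanlashyet, option (A).
(B) atynanlashyet is wrong: it fails to apply the sound rule(s).
(C) tiynanlashyet is wrong: it uses reflexive instead of passive for voice.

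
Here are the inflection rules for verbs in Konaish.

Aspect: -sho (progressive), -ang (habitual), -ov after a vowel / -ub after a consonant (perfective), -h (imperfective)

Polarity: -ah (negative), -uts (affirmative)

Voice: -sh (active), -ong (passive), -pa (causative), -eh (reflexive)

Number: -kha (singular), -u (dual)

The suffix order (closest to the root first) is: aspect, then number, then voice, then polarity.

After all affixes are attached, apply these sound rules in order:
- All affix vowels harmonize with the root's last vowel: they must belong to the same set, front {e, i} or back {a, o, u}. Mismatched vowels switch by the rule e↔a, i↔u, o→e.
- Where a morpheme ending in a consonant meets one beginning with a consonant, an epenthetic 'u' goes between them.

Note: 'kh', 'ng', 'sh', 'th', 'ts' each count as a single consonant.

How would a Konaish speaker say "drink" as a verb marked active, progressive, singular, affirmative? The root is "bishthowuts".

bishthowutsushokhashuts

Attach aspect progressive -sho → bishthowutssho.
Attach number singular -kha → bishthowutsshokha.
Attach voice active -sh → bishthowutsshokhash.
Attach polarity affirmative -uts → bishthowutsshokhashuts.
Vowel harmony: no change.
Apply epenthesis: bishthowutsshokhashuts → bishthowutsushokhashuts.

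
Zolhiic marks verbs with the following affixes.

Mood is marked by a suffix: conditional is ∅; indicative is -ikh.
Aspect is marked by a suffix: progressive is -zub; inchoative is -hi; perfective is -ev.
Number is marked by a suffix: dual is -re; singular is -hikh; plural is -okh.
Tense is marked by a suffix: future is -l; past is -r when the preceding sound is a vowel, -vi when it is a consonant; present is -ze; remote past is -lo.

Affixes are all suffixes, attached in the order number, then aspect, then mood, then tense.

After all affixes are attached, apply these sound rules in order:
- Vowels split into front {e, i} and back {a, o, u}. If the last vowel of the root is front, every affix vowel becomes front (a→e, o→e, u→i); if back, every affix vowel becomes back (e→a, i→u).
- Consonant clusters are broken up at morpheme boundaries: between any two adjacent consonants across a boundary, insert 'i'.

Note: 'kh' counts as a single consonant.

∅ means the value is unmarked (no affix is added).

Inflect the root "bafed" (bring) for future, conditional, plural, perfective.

bafedekhevil

Attach number plural -okh → bafedokh.
Attach aspect perfective -ev → bafedokhev.
mood = conditional: zero marking, form stays bafedokhev.
Attach tense future -l → bafedokhevl.
Apply vowel harmony: bafedokhevl → bafedekhevl.
Apply epenthesis: bafedekhevl → bafedekhevil.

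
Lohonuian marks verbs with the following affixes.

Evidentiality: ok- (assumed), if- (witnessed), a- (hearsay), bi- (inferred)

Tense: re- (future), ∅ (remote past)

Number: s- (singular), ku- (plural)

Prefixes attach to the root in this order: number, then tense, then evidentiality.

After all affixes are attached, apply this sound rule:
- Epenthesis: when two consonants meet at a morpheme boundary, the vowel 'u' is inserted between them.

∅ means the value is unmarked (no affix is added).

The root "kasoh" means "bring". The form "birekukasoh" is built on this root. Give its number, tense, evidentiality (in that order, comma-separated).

Segment: bi-re-ku-kasoh.
number: ku- → plural.
tense: re- → future.
evidentiality: bi- → inferred.

plural, future, inferred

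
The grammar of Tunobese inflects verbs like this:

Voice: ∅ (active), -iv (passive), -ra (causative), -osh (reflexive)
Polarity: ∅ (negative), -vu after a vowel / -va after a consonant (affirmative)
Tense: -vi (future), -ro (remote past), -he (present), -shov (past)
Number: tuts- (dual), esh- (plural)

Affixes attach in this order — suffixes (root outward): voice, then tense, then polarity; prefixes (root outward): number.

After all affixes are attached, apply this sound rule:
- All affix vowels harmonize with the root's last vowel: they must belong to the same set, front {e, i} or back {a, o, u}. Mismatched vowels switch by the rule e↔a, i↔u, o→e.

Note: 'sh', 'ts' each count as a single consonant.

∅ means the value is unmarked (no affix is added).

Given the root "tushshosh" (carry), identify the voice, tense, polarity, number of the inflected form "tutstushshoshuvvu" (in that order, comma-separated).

passive, future, negative, dual

Segment: tuts-tushshosh-iv-vi.
voice: -iv → passive.
tense: -vi → future.
polarity: ∅ → negative.
number: tuts- → dual.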